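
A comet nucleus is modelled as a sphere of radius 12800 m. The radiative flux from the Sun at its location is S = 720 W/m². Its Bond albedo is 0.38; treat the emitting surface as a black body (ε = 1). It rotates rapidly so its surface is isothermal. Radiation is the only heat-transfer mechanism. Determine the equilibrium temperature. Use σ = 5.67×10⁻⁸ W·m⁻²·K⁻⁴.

T ≈ 211 K

At equilibrium, absorbed power = emitted power.
Absorbing cross-section = πr² = 5.147×10⁸ m²; emitting surface = 4πr² = 2.059×10⁹ m² (ratio 4).
(1−a)S·A_cross = εσ·A_surf·T⁴  ⇒  T⁴ = (1−a)S/(4σ).
T⁴ = 0.620·720/(4·5.67×10⁻⁸) = 1.968×10⁹ K⁴.
T = (1.968×10⁹)^(1/4).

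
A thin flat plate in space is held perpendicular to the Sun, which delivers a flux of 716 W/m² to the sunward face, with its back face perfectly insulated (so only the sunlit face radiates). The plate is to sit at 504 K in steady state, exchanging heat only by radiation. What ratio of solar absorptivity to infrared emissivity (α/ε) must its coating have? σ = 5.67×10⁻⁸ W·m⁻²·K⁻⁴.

α/ε ≈ 5.11

Balance: αS·A = εσ·1A·T⁴ ⇒ α/ε = σT⁴/S.
α/ε = 5.67×10⁻⁸·(504)⁴/716 = 5.67×10⁻⁸·6.452×10¹⁰/716.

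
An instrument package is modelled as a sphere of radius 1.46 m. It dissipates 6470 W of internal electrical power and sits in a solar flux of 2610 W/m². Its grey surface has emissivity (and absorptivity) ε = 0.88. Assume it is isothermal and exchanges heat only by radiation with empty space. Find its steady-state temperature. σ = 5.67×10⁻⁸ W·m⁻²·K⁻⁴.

T ≈ 358 K

At steady state, absorbed solar power + internal power = radiated power.
Absorbed: α·S·A_cross = 0.88·2610·6.697 = 15380 W (cross-section πr²).
Total input = 15380 + 6470 = 21850 W.
Radiated: εσ·A_surf·T⁴ with A_surf = 4πr² = 26.79 m².
T⁴ = 21850/(0.88·5.67×10⁻⁸·26.79) = 1.635×10¹⁰ K⁴.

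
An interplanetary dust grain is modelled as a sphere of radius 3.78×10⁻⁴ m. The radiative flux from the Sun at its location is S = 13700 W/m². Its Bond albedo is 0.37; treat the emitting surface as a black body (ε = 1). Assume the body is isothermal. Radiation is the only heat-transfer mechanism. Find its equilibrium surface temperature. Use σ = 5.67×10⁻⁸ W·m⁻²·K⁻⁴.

At equilibrium, absorbed power = emitted power.
Absorbing cross-section = πr² = 4.489×10⁻⁷ m²; emitting surface = 4πr² = 1.796×10⁻⁶ m² (ratio 4).
(1−a)S·A_cross = εσ·A_surf·T⁴  ⇒  T⁴ = (1−a)S/(4σ).
T⁴ = 0.630·13700/(4·5.67×10⁻⁸) = 3.806×10¹⁰ K⁴.
T = (3.806×10¹⁰)^(1/4).

T ≈ 442 K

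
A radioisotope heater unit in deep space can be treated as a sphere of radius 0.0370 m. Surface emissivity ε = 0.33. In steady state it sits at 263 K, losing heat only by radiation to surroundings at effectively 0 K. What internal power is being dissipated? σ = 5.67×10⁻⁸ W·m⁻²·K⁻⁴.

Steady state: P = εσA T⁴.
A = 4πr² = 0.01720 m²; T⁴ = (263)⁴ = 4.784×10⁹ K⁴.
P = 0.33 × 5.67×10⁻⁸ × 0.01720 × 4.784×10⁹.

P ≈ 1.54 W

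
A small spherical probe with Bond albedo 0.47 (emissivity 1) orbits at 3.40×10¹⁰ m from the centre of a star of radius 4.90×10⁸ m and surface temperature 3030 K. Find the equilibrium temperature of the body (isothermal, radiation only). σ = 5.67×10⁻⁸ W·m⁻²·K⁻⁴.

T ≈ 219 K

The star's surface emits σT_*⁴; at distance d the flux is S = σT_*⁴(R_*/d)².
S = 5.67×10⁻⁸·(3030)⁴·(4.90×10⁸/3.40×10¹⁰)² = 992.6 W/m².
For an isothermal sphere T⁴ = (1−a)S/(4σ) = 2.320×10⁹ K⁴.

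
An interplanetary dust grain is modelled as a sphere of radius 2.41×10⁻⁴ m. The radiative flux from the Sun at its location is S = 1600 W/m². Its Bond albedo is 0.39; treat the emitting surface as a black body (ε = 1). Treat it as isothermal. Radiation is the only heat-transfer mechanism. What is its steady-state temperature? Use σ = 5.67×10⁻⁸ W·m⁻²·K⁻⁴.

T ≈ 256 K

At equilibrium, absorbed power = emitted power.
Absorbing cross-section = πr² = 1.825×10⁻⁷ m²; emitting surface = 4πr² = 7.299×10⁻⁷ m² (ratio 4).
(1−a)S·A_cross = εσ·A_surf·T⁴  ⇒  T⁴ = (1−a)S/(4σ).
T⁴ = 0.610·1600/(4·5.67×10⁻⁸) = 4.303×10⁹ K⁴.
T = (4.303×10⁹)^(1/4).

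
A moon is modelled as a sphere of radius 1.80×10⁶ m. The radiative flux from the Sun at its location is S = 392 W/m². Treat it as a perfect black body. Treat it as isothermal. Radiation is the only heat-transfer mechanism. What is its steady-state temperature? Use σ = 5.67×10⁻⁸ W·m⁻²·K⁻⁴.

T ≈ 204 K

At equilibrium, absorbed power = emitted power.
Absorbing cross-section = πr² = 1.018×10¹³ m²; emitting surface = 4πr² = 4.072×10¹³ m² (ratio 4).
S·A_cross = εσ·A_surf·T⁴  ⇒  T⁴ = S/(4σ).
T⁴ = 1.00·392/(4·5.67×10⁻⁸) = 1.728×10⁹ K⁴.
T = (1.728×10⁹)^(1/4).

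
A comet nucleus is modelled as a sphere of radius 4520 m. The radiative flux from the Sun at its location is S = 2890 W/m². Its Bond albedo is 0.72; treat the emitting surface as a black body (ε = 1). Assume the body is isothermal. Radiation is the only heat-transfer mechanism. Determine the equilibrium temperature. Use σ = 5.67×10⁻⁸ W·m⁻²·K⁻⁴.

At equilibrium, absorbed power = emitted power.
Absorbing cross-section = πr² = 6.418×10⁷ m²; emitting surface = 4πr² = 2.567×10⁸ m² (ratio 4).
(1−a)S·A_cross = εσ·A_surf·T⁴  ⇒  T⁴ = (1−a)S/(4σ).
T⁴ = 0.280·2890/(4·5.67×10⁻⁸) = 3.568×10⁹ K⁴.
T = (3.568×10⁹)^(1/4).

T ≈ 244 K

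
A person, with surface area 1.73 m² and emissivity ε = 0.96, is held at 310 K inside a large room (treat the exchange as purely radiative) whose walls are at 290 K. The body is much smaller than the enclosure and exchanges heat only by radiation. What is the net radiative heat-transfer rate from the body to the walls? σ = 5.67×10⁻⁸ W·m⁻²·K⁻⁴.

P_net ≈ 204 W

For a small grey body in a large enclosure: P_net = εσA(T_body⁴ − T_wall⁴).
A = 1.73 m²; T_body⁴ − T_wall⁴ = 9.235×10⁹ − 7.073×10⁹ = 2.162×10⁹ K⁴.
|P_net| = 0.96·5.67×10⁻⁸·1.730·2.162×10⁹.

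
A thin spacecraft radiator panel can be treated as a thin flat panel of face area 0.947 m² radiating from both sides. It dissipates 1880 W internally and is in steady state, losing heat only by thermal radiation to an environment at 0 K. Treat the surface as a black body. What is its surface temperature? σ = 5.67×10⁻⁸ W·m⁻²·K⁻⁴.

T ≈ 364 K

Steady state: internal power = radiated power, P = εσA T⁴.
Radiating area A = 2·0.947 = 1.894 m².
T⁴ = P/(εσA) = 1880/(1.0·5.67×10⁻⁸·1.894) = 1.751×10¹⁰ K⁴.
T = (1.751×10¹⁰)^(1/4).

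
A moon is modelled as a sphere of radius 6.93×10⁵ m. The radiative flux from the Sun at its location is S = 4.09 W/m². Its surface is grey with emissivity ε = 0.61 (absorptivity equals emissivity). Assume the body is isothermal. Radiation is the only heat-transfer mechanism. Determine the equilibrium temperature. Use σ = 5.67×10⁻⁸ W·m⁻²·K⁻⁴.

At equilibrium, absorbed power = emitted power.
Absorbing cross-section = πr² = 1.509×10¹² m²; emitting surface = 4πr² = 6.035×10¹² m² (ratio 4).
εS·A_cross = εσ·A_surf·T⁴  ⇒  T⁴ = S/(4σ)   (ε cancels).
T⁴ = 4.09/(4·5.67×10⁻⁸) = 1.803×10⁷ K⁴.
T = (1.803×10⁷)^(1/4).

T ≈ 65.2 K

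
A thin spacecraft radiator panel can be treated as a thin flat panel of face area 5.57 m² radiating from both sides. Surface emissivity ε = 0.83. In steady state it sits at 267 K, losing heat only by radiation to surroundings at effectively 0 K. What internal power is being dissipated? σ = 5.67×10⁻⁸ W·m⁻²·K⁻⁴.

P ≈ 2660 W

Steady state: P = εσA T⁴.
A = 2·5.57 = 11.14 m²; T⁴ = (267)⁴ = 5.082×10⁹ K⁴.
P = 0.83 × 5.67×10⁻⁸ × 11.14 × 5.082×10⁹.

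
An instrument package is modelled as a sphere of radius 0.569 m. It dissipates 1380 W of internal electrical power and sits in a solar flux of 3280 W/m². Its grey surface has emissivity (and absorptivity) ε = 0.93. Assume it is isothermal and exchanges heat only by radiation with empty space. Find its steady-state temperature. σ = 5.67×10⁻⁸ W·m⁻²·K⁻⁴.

T ≈ 380 K

At steady state, absorbed solar power + internal power = radiated power.
Absorbed: α·S·A_cross = 0.93·3280·1.017 = 3103 W (cross-section πr²).
Total input = 3103 + 1380 = 4483 W.
Radiated: εσ·A_surf·T⁴ with A_surf = 4πr² = 4.069 m².
T⁴ = 4483/(0.93·5.67×10⁻⁸·4.069) = 2.089×10¹⁰ K⁴.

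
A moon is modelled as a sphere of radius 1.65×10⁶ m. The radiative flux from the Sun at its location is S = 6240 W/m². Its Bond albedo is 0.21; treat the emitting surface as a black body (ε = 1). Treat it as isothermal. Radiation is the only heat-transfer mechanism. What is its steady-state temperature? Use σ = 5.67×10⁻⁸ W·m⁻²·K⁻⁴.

T ≈ 384 K

At equilibrium, absorbed power = emitted power.
Absorbing cross-section = πr² = 8.553×10¹² m²; emitting surface = 4πr² = 3.421×10¹³ m² (ratio 4).
(1−a)S·A_cross = εσ·A_surf·T⁴  ⇒  T⁴ = (1−a)S/(4σ).
T⁴ = 0.790·6240/(4·5.67×10⁻⁸) = 2.174×10¹⁰ K⁴.
T = (2.174×10¹⁰)^(1/4).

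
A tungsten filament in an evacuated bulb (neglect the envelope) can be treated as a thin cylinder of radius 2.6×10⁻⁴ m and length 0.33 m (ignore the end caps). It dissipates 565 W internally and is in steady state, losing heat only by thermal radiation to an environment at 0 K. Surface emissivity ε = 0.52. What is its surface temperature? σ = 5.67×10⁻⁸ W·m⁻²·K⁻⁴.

T ≈ 2440 K

Steady state: internal power = radiated power, P = εσA T⁴.
Radiating area A = 2πrL = 5.391×10⁻⁴ m².
T⁴ = P/(εσA) = 565/(0.52·5.67×10⁻⁸·5.391×10⁻⁴) = 3.555×10¹³ K⁴.
T = (3.555×10¹³)^(1/4).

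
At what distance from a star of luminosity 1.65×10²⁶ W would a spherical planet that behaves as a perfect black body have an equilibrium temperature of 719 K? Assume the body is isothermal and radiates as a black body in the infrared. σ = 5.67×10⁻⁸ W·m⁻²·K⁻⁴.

d ≈ 1.47×10¹⁰ m

For an isothermal black-emitting sphere, (1−a)S·πr² = σ·4πr²·T⁴ ⇒ S = 4σT⁴/(1−a).
S = 4·5.67×10⁻⁸·(719)⁴/1.00 = 60610 W/m².
Flux falls as S = L/(4πd²), so d = √(L/(4πS)) = √(1.65×10²⁶/(4π·60610)).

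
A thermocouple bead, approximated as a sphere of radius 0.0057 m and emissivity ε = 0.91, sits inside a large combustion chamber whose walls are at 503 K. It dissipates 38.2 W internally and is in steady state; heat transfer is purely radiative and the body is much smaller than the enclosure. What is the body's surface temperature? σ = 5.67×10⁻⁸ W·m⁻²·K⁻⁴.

T ≈ 1170 K

For a small grey body in a large enclosure, net radiated power = εσA(T⁴ − T_w⁴).
Steady state: P = εσA(T⁴ − T_w⁴) with A = 4πr² = 4.083×10⁻⁴ m².
T⁴ = P/(εσA) + T_w⁴ = 38.2/(0.91·5.67×10⁻⁸·4.083×10⁻⁴) + (503)⁴
    = 1.813×10¹² + 6.401×10¹⁰ = 1.877×10¹² K⁴.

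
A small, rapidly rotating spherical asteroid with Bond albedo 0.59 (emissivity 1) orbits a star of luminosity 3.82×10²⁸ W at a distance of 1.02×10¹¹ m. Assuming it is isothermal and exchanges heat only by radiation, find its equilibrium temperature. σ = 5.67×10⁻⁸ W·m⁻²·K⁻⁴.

First find the stellar flux at distance d: S = L/(4πd²) = 3.82×10²⁸/(4π·(1.02×10¹¹)²) = 2.922×10⁵ W/m².
For an isothermal sphere, absorbed (1−a)S·πr² = emitted σ·4πr²·T⁴, so T⁴ = (1−a)S/(4σ).
T⁴ = 0.410·2.922×10⁵/(4·5.67×10⁻⁸) = 5.282×10¹¹ K⁴.

T ≈ 853 K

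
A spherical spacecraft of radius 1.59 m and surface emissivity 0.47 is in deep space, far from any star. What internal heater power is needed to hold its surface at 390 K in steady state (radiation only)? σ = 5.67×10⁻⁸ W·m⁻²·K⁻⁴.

P = εσ·4πr²·T⁴.
4πr² = 31.77 m²; T⁴ = 2.313×10¹⁰ K⁴.
P = 0.47·5.67×10⁻⁸·31.77·2.313×10¹⁰.

P ≈ 19600 W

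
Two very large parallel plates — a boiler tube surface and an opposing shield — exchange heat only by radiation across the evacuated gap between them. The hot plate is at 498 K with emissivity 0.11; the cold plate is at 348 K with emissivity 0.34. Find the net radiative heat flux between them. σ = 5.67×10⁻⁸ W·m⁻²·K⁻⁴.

q ≈ 241 W/m²

For two infinite grey parallel plates, q = σ(T₁⁴ − T₂⁴)/(1/ε₁ + 1/ε₂ − 1).
T₁⁴ − T₂⁴ = 6.151×10¹⁰ − 1.467×10¹⁰ = 4.684×10¹⁰ K⁴.
1/ε₁ + 1/ε₂ − 1 = 9.091 + 2.941 − 1 = 11.03.
q = 5.67×10⁻⁸ × 4.684×10¹⁰ / 11.03.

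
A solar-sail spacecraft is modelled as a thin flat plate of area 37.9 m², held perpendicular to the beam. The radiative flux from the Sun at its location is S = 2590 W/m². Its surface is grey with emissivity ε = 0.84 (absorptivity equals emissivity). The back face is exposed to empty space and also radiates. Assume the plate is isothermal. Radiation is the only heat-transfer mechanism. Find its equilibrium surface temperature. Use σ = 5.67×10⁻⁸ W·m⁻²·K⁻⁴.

At equilibrium, absorbed power = emitted power.
Absorbing cross-section = A = 37.90 m²; emitting surface = 2A = 75.80 m² (ratio 2).
εS·A_cross = εσ·A_surf·T⁴  ⇒  T⁴ = S/(2σ)   (ε cancels).
T⁴ = 2590/(2·5.67×10⁻⁸) = 2.284×10¹⁰ K⁴.
T = (2.284×10¹⁰)^(1/4).

T ≈ 389 K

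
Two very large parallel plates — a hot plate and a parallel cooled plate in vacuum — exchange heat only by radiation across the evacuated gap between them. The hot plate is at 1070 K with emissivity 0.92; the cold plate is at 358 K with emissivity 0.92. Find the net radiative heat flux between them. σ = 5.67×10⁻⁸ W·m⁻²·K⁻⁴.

For two infinite grey parallel plates, q = σ(T₁⁴ − T₂⁴)/(1/ε₁ + 1/ε₂ − 1).
T₁⁴ − T₂⁴ = 1.311×10¹² − 1.643×10¹⁰ = 1.294×10¹² K⁴.
1/ε₁ + 1/ε₂ − 1 = 1.087 + 1.087 − 1 = 1.174.
q = 5.67×10⁻⁸ × 1.294×10¹² / 1.174.

q ≈ 62500 W/m²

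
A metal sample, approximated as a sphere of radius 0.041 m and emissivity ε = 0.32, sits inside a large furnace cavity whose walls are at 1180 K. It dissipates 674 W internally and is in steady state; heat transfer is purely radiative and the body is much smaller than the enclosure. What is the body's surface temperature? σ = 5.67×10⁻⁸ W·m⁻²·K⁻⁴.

T ≈ 1390 K

For a small grey body in a large enclosure, net radiated power = εσA(T⁴ − T_w⁴).
Steady state: P = εσA(T⁴ − T_w⁴) with A = 4πr² = 0.02112 m².
T⁴ = P/(εσA) + T_w⁴ = 674/(0.32·5.67×10⁻⁸·0.02112) + (1180)⁴
    = 1.759×10¹² + 1.939×10¹² = 3.697×10¹² K⁴.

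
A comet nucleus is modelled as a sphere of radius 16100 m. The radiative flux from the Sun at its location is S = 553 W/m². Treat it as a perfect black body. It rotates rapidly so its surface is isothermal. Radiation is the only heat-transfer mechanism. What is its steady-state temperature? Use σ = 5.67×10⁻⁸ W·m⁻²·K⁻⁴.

At equilibrium, absorbed power = emitted power.
Absorbing cross-section = πr² = 8.143×10⁸ m²; emitting surface = 4πr² = 3.257×10⁹ m² (ratio 4).
S·A_cross = εσ·A_surf·T⁴  ⇒  T⁴ = S/(4σ).
T⁴ = 1.00·553/(4·5.67×10⁻⁸) = 2.438×10⁹ K⁴.
T = (2.438×10⁹)^(1/4).

T ≈ 222 K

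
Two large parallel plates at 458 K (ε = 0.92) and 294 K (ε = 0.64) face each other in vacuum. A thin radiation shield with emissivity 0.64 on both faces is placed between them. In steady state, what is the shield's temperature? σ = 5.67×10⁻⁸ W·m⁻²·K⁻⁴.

In steady state the net flux on the hot side equals that on the cold side.
σ(T₁⁴−T_s⁴)/D₁ = σ(T_s⁴−T₂⁴)/D₂, with D₁ = 1/ε₁+1/ε_s−1 = 1.649, D₂ = 1/ε_s+1/ε₂−1 = 2.125.
Solve for T_s⁴: T_s⁴ = (D₂·T₁⁴ + D₁·T₂⁴)/(D₁+D₂) = 2.804×10¹⁰ K⁴.

T_s ≈ 409 K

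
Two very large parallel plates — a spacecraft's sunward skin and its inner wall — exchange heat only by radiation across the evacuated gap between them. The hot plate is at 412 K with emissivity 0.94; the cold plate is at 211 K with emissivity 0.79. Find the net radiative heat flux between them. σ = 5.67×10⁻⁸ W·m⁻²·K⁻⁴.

For two infinite grey parallel plates, q = σ(T₁⁴ − T₂⁴)/(1/ε₁ + 1/ε₂ − 1).
T₁⁴ − T₂⁴ = 2.881×10¹⁰ − 1.982×10⁹ = 2.683×10¹⁰ K⁴.
1/ε₁ + 1/ε₂ − 1 = 1.064 + 1.266 − 1 = 1.330.
q = 5.67×10⁻⁸ × 2.683×10¹⁰ / 1.330.

q ≈ 1140 W/m²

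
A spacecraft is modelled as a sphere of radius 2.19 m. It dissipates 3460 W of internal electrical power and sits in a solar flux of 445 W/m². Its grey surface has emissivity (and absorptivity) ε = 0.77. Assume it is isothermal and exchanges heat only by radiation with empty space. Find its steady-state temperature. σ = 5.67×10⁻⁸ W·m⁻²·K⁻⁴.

At steady state, absorbed solar power + internal power = radiated power.
Absorbed: α·S·A_cross = 0.77·445·15.07 = 5163 W (cross-section πr²).
Total input = 5163 + 3460 = 8623 W.
Radiated: εσ·A_surf·T⁴ with A_surf = 4πr² = 60.27 m².
T⁴ = 8623/(0.77·5.67×10⁻⁸·60.27) = 3.277×10⁹ K⁴.

T ≈ 239 K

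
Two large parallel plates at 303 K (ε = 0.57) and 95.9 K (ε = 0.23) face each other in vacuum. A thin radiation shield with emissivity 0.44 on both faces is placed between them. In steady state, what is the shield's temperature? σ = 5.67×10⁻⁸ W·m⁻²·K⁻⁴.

In steady state the net flux on the hot side equals that on the cold side.
σ(T₁⁴−T_s⁴)/D₁ = σ(T_s⁴−T₂⁴)/D₂, with D₁ = 1/ε₁+1/ε_s−1 = 3.027, D₂ = 1/ε_s+1/ε₂−1 = 5.621.
Solve for T_s⁴: T_s⁴ = (D₂·T₁⁴ + D₁·T₂⁴)/(D₁+D₂) = 5.508×10⁹ K⁴.

T_s ≈ 272 K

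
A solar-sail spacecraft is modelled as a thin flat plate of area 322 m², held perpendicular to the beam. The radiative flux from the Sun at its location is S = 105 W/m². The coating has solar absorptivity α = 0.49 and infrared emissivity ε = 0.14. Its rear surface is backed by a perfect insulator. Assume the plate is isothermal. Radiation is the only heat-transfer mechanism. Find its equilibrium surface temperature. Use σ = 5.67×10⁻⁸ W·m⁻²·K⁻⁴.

T ≈ 284 K

At equilibrium, absorbed power = emitted power.
Absorbing cross-section = A = 322.0 m²; emitting surface = A = 322.0 m² (ratio 1).
αS·A_cross = εσ·A_surf·T⁴  ⇒  T⁴ = αS/(ε·1σ).
T⁴ = 0.490·105/(0.14·1·5.67×10⁻⁸) = 6.481×10⁹ K⁴.
T = (6.481×10⁹)^(1/4).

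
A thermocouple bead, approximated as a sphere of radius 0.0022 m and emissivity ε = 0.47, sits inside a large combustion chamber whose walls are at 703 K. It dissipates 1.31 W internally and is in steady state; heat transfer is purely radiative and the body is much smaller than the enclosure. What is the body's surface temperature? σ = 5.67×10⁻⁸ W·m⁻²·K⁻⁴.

T ≈ 1010 K

For a small grey body in a large enclosure, net radiated power = εσA(T⁴ − T_w⁴).
Steady state: P = εσA(T⁴ − T_w⁴) with A = 4πr² = 6.082×10⁻⁵ m².
T⁴ = P/(εσA) + T_w⁴ = 1.31/(0.47·5.67×10⁻⁸·6.082×10⁻⁵) + (703)⁴
    = 8.082×10¹¹ + 2.442×10¹¹ = 1.052×10¹² K⁴.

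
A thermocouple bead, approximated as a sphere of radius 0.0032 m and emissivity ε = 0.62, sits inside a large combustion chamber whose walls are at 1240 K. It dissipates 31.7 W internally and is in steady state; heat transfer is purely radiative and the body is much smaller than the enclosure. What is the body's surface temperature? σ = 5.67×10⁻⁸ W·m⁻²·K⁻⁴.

T ≈ 1750 K

For a small grey body in a large enclosure, net radiated power = εσA(T⁴ − T_w⁴).
Steady state: P = εσA(T⁴ − T_w⁴) with A = 4πr² = 1.287×10⁻⁴ m².
T⁴ = P/(εσA) + T_w⁴ = 31.7/(0.62·5.67×10⁻⁸·1.287×10⁻⁴) + (1240)⁴
    = 7.008×10¹² + 2.364×10¹² = 9.372×10¹² K⁴.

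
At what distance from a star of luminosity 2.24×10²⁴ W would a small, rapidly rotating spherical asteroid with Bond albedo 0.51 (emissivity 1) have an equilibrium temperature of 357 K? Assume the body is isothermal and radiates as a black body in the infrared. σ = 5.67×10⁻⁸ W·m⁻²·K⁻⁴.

d ≈ 4.87×10⁹ m

For an isothermal black-emitting sphere, (1−a)S·πr² = σ·4πr²·T⁴ ⇒ S = 4σT⁴/(1−a).
S = 4·5.67×10⁻⁸·(357)⁴/0.490 = 7518 W/m².
Flux falls as S = L/(4πd²), so d = √(L/(4πS)) = √(2.24×10²⁴/(4π·7518)).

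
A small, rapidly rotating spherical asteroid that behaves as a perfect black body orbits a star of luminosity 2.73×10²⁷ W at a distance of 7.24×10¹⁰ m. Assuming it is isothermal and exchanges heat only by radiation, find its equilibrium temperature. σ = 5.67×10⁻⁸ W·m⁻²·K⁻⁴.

First find the stellar flux at distance d: S = L/(4πd²) = 2.73×10²⁷/(4π·(7.24×10¹⁰)²) = 41450 W/m².
For an isothermal sphere, absorbed (1−a)S·πr² = emitted σ·4πr²·T⁴, so T⁴ = (1−a)S/(4σ).
T⁴ = 1.00·41450/(4·5.67×10⁻⁸) = 1.827×10¹¹ K⁴.

T ≈ 654 K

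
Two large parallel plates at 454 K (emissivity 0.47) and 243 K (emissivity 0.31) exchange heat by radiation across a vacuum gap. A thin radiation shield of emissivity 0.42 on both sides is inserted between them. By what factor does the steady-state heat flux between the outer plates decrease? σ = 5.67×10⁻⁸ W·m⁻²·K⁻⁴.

factor ≈ 1.86

Without shield: q₀ = σΔ(T⁴)/(1/ε₁+1/ε₂−1) with denominator 4.353.
With shield the two gaps are in series; the resistances add: (1/ε₁+1/ε_s−1)+(1/ε_s+1/ε₂−1) = 3.509+4.607 = 8.115.
Heat-flux ratio q₀/q = 8.115/4.353.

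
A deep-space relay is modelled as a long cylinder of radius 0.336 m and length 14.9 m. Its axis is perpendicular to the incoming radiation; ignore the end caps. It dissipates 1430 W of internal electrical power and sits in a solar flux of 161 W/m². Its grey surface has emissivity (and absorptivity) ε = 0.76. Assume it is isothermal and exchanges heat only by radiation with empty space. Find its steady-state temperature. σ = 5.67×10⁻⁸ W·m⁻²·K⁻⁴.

T ≈ 210 K

At steady state, absorbed solar power + internal power = radiated power.
Absorbed: α·S·A_cross = 0.76·161·10.01 = 1225 W (cross-section 2rL).
Total input = 1225 + 1430 = 2655 W.
Radiated: εσ·A_surf·T⁴ with A_surf = 2πrL = 31.46 m².
T⁴ = 2655/(0.76·5.67×10⁻⁸·31.46) = 1.959×10⁹ K⁴.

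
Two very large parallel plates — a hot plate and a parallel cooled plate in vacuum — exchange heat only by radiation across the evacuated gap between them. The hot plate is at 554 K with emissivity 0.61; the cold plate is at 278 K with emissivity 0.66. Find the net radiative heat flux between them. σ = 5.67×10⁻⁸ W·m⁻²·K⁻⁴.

q ≈ 2320 W/m²

For two infinite grey parallel plates, q = σ(T₁⁴ − T₂⁴)/(1/ε₁ + 1/ε₂ − 1).
T₁⁴ − T₂⁴ = 9.420×10¹⁰ − 5.973×10⁹ = 8.822×10¹⁰ K⁴.
1/ε₁ + 1/ε₂ − 1 = 1.639 + 1.515 − 1 = 2.154.
q = 5.67×10⁻⁸ × 8.822×10¹⁰ / 2.154.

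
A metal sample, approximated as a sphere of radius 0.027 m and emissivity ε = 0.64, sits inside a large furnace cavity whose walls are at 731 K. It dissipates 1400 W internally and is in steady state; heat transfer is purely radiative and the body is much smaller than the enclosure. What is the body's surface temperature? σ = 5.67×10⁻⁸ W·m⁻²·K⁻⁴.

T ≈ 1460 K

For a small grey body in a large enclosure, net radiated power = εσA(T⁴ − T_w⁴).
Steady state: P = εσA(T⁴ − T_w⁴) with A = 4πr² = 0.009161 m².
T⁴ = P/(εσA) + T_w⁴ = 1400/(0.64·5.67×10⁻⁸·0.009161) + (731)⁴
    = 4.211×10¹² + 2.855×10¹¹ = 4.497×10¹² K⁴.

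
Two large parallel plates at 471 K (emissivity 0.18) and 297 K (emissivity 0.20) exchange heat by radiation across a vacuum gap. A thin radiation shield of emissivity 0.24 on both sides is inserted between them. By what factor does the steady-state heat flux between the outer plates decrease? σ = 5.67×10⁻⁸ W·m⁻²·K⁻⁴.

Without shield: q₀ = σΔ(T⁴)/(1/ε₁+1/ε₂−1) with denominator 9.556.
With shield the two gaps are in series; the resistances add: (1/ε₁+1/ε_s−1)+(1/ε_s+1/ε₂−1) = 8.722+8.167 = 16.89.
Heat-flux ratio q₀/q = 16.89/9.556.

factor ≈ 1.77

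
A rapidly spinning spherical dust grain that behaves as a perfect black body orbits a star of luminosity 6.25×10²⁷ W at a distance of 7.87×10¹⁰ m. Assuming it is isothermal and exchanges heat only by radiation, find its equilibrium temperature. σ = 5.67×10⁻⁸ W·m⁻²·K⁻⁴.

First find the stellar flux at distance d: S = L/(4πd²) = 6.25×10²⁷/(4π·(7.87×10¹⁰)²) = 80300 W/m².
For an isothermal sphere, absorbed (1−a)S·πr² = emitted σ·4πr²·T⁴, so T⁴ = (1−a)S/(4σ).
T⁴ = 1.00·80300/(4·5.67×10⁻⁸) = 3.541×10¹¹ K⁴.

T ≈ 771 K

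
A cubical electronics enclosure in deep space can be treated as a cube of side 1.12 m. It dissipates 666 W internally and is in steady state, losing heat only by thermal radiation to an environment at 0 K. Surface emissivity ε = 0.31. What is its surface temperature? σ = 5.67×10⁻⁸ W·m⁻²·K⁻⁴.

Steady state: internal power = radiated power, P = εσA T⁴.
Radiating area A = 6L² = 7.526 m².
T⁴ = P/(εσA) = 666/(0.31·5.67×10⁻⁸·7.526) = 5.034×10⁹ K⁴.
T = (5.034×10⁹)^(1/4).

T ≈ 266 K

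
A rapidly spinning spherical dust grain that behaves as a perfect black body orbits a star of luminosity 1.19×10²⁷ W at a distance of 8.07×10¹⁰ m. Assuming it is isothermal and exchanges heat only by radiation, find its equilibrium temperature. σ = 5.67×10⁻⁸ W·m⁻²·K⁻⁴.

First find the stellar flux at distance d: S = L/(4πd²) = 1.19×10²⁷/(4π·(8.07×10¹⁰)²) = 14540 W/m².
For an isothermal sphere, absorbed (1−a)S·πr² = emitted σ·4πr²·T⁴, so T⁴ = (1−a)S/(4σ).
T⁴ = 1.00·14540/(4·5.67×10⁻⁸) = 6.411×10¹⁰ K⁴.

T ≈ 503 K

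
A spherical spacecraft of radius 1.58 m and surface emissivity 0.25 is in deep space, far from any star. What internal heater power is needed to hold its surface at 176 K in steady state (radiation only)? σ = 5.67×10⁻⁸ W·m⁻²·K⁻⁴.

P = εσ·4πr²·T⁴.
4πr² = 31.37 m²; T⁴ = 9.595×10⁸ K⁴.
P = 0.25·5.67×10⁻⁸·31.37·9.595×10⁸.

P ≈ 427 W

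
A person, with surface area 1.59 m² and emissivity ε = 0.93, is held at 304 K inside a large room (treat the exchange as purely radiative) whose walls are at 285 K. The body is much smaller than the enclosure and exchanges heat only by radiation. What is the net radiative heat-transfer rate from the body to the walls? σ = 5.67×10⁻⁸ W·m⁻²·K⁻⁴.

P_net ≈ 163 W

For a small grey body in a large enclosure: P_net = εσA(T_body⁴ − T_wall⁴).
A = 1.59 m²; T_body⁴ − T_wall⁴ = 8.541×10⁹ − 6.598×10⁹ = 1.943×10⁹ K⁴.
|P_net| = 0.93·5.67×10⁻⁸·1.590·1.943×10⁹.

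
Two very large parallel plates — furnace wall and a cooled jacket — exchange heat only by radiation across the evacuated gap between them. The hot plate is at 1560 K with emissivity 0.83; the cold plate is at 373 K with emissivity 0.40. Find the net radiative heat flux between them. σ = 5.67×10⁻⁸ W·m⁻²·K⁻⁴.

For two infinite grey parallel plates, q = σ(T₁⁴ − T₂⁴)/(1/ε₁ + 1/ε₂ − 1).
T₁⁴ − T₂⁴ = 5.922×10¹² − 1.936×10¹⁰ = 5.903×10¹² K⁴.
1/ε₁ + 1/ε₂ − 1 = 1.205 + 2.500 − 1 = 2.705.
q = 5.67×10⁻⁸ × 5.903×10¹² / 2.705.

q ≈ 1.24×10⁵ W/m²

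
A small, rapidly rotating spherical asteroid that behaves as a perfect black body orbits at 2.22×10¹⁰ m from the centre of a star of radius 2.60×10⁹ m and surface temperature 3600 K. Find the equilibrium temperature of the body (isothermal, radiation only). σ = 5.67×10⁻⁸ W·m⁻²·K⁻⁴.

The star's surface emits σT_*⁴; at distance d the flux is S = σT_*⁴(R_*/d)².
S = 5.67×10⁻⁸·(3600)⁴·(2.60×10⁹/2.22×10¹⁰)² = 1.306×10⁵ W/m².
For an isothermal sphere T⁴ = (1−a)S/(4σ) = 5.760×10¹¹ K⁴.

T ≈ 871 K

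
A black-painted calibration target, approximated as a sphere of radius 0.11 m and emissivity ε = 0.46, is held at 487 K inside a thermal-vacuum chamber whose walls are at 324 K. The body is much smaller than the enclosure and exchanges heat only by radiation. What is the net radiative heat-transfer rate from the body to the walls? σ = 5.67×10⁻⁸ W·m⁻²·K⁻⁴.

P_net ≈ 179 W

For a small grey body in a large enclosure: P_net = εσA(T_body⁴ − T_wall⁴).
A = 4πr² = 0.1521 m²; T_body⁴ − T_wall⁴ = 5.625×10¹⁰ − 1.102×10¹⁰ = 4.523×10¹⁰ K⁴.
|P_net| = 0.46·5.67×10⁻⁸·0.1521·4.523×10¹⁰.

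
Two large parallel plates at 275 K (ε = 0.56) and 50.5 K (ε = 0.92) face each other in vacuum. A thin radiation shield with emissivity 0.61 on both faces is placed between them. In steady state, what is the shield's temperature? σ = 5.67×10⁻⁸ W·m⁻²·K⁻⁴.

In steady state the net flux on the hot side equals that on the cold side.
σ(T₁⁴−T_s⁴)/D₁ = σ(T_s⁴−T₂⁴)/D₂, with D₁ = 1/ε₁+1/ε_s−1 = 2.425, D₂ = 1/ε_s+1/ε₂−1 = 1.726.
Solve for T_s⁴: T_s⁴ = (D₂·T₁⁴ + D₁·T₂⁴)/(D₁+D₂) = 2.382×10⁹ K⁴.

T_s ≈ 221 K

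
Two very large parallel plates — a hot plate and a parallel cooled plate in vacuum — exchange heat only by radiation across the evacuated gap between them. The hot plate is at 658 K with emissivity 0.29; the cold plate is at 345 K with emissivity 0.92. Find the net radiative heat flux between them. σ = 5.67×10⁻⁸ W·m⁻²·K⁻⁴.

q ≈ 2780 W/m²

For two infinite grey parallel plates, q = σ(T₁⁴ − T₂⁴)/(1/ε₁ + 1/ε₂ − 1).
T₁⁴ − T₂⁴ = 1.875×10¹¹ − 1.417×10¹⁰ = 1.733×10¹¹ K⁴.
1/ε₁ + 1/ε₂ − 1 = 3.448 + 1.087 − 1 = 3.535.
q = 5.67×10⁻⁸ × 1.733×10¹¹ / 3.535.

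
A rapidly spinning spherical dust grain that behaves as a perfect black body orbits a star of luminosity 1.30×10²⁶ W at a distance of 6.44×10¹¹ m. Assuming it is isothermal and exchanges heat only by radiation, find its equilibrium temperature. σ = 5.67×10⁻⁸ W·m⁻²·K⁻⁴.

T ≈ 102 K

First find the stellar flux at distance d: S = L/(4πd²) = 1.30×10²⁶/(4π·(6.44×10¹¹)²) = 24.94 W/m².
For an isothermal sphere, absorbed (1−a)S·πr² = emitted σ·4πr²·T⁴, so T⁴ = (1−a)S/(4σ).
T⁴ = 1.00·24.94/(4·5.67×10⁻⁸) = 1.100×10⁸ K⁴.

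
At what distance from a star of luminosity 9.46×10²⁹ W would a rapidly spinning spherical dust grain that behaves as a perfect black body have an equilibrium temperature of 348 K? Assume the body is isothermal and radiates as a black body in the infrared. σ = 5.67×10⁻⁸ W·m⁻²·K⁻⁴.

For an isothermal black-emitting sphere, (1−a)S·πr² = σ·4πr²·T⁴ ⇒ S = 4σT⁴/(1−a).
S = 4·5.67×10⁻⁸·(348)⁴/1.00 = 3326 W/m².
Flux falls as S = L/(4πd²), so d = √(L/(4πS)) = √(9.46×10²⁹/(4π·3326)).

d ≈ 4.76×10¹² m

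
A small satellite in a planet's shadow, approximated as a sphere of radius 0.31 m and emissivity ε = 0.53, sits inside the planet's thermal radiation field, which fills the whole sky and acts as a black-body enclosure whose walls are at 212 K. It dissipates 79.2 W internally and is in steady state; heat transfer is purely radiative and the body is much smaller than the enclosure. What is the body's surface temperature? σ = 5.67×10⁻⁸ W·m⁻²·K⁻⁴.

For a small grey body in a large enclosure, net radiated power = εσA(T⁴ − T_w⁴).
Steady state: P = εσA(T⁴ − T_w⁴) with A = 4πr² = 1.208 m².
T⁴ = P/(εσA) + T_w⁴ = 79.2/(0.53·5.67×10⁻⁸·1.208) + (212)⁴
    = 2.182×10⁹ + 2.020×10⁹ = 4.202×10⁹ K⁴.

T ≈ 255 K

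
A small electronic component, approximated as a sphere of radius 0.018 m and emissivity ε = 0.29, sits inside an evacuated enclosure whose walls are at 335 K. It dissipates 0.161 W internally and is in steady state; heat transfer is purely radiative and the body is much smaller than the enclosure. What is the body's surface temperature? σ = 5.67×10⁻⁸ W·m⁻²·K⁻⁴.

For a small grey body in a large enclosure, net radiated power = εσA(T⁴ − T_w⁴).
Steady state: P = εσA(T⁴ − T_w⁴) with A = 4πr² = 0.004072 m².
T⁴ = P/(εσA) + T_w⁴ = 0.161/(0.29·5.67×10⁻⁸·0.004072) + (335)⁴
    = 2.405×10⁹ + 1.259×10¹⁰ = 1.500×10¹⁰ K⁴.

T ≈ 350 K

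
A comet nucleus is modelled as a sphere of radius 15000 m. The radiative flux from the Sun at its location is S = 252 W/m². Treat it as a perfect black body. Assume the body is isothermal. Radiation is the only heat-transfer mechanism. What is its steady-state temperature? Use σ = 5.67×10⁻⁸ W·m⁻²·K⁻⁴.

T ≈ 183 K

At equilibrium, absorbed power = emitted power.
Absorbing cross-section = πr² = 7.069×10⁸ m²; emitting surface = 4πr² = 2.827×10⁹ m² (ratio 4).
S·A_cross = εσ·A_surf·T⁴  ⇒  T⁴ = S/(4σ).
T⁴ = 1.00·252/(4·5.67×10⁻⁸) = 1.111×10⁹ K⁴.
T = (1.111×10⁹)^(1/4).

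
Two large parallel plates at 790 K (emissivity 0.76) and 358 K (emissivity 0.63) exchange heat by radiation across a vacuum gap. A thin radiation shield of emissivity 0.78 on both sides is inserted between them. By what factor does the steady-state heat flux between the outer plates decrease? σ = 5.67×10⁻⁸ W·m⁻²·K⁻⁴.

Without shield: q₀ = σΔ(T⁴)/(1/ε₁+1/ε₂−1) with denominator 1.903.
With shield the two gaps are in series; the resistances add: (1/ε₁+1/ε_s−1)+(1/ε_s+1/ε₂−1) = 1.598+1.869 = 3.467.
Heat-flux ratio q₀/q = 3.467/1.903.

factor ≈ 1.82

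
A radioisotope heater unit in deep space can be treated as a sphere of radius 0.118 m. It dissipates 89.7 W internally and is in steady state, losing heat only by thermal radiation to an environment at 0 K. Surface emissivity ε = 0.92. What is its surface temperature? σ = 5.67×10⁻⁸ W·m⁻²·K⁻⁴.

Steady state: internal power = radiated power, P = εσA T⁴.
Radiating area A = 4πr² = 0.1750 m².
T⁴ = P/(εσA) = 89.7/(0.92·5.67×10⁻⁸·0.1750) = 9.828×10⁹ K⁴.
T = (9.828×10⁹)^(1/4).

T ≈ 315 K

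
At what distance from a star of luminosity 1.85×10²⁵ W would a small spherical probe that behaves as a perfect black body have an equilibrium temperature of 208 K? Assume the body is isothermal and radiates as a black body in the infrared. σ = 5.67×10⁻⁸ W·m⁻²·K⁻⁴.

d ≈ 5.89×10¹⁰ m

For an isothermal black-emitting sphere, (1−a)S·πr² = σ·4πr²·T⁴ ⇒ S = 4σT⁴/(1−a).
S = 4·5.67×10⁻⁸·(208)⁴/1.00 = 424.5 W/m².
Flux falls as S = L/(4πd²), so d = √(L/(4πS)) = √(1.85×10²⁵/(4π·424.5)).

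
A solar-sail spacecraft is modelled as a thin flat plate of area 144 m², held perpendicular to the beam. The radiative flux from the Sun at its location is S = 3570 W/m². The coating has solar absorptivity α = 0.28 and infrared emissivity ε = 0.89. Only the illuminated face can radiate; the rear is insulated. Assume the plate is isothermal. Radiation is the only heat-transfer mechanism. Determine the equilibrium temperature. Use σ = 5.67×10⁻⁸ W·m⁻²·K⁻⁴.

At equilibrium, absorbed power = emitted power.
Absorbing cross-section = A = 144.0 m²; emitting surface = A = 144.0 m² (ratio 1).
αS·A_cross = εσ·A_surf·T⁴  ⇒  T⁴ = αS/(ε·1σ).
T⁴ = 0.280·3570/(0.89·1·5.67×10⁻⁸) = 1.981×10¹⁰ K⁴.
T = (1.981×10¹⁰)^(1/4).

T ≈ 375 K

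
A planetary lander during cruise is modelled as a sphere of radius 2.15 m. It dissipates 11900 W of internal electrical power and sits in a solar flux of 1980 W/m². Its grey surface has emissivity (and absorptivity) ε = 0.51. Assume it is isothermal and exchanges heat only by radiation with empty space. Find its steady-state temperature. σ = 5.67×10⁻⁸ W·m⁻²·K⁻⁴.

At steady state, absorbed solar power + internal power = radiated power.
Absorbed: α·S·A_cross = 0.51·1980·14.52 = 14660 W (cross-section πr²).
Total input = 14660 + 11900 = 26560 W.
Radiated: εσ·A_surf·T⁴ with A_surf = 4πr² = 58.09 m².
T⁴ = 26560/(0.51·5.67×10⁻⁸·58.09) = 1.581×10¹⁰ K⁴.

T ≈ 355 K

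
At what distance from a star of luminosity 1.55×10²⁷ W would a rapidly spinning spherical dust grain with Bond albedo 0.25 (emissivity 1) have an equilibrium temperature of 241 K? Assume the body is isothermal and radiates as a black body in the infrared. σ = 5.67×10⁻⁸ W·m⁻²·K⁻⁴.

d ≈ 3.48×10¹¹ m

For an isothermal black-emitting sphere, (1−a)S·πr² = σ·4πr²·T⁴ ⇒ S = 4σT⁴/(1−a).
S = 4·5.67×10⁻⁸·(241)⁴/0.750 = 1020 W/m².
Flux falls as S = L/(4πd²), so d = √(L/(4πS)) = √(1.55×10²⁷/(4π·1020)).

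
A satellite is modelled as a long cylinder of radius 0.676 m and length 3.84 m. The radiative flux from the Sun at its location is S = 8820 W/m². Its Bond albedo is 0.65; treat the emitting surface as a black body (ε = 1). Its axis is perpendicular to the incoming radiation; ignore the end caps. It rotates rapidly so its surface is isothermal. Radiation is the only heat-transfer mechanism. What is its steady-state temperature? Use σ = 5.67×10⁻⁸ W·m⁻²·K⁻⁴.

T ≈ 363 K

At equilibrium, absorbed power = emitted power.
Absorbing cross-section = 2rL = 5.192 m²; emitting surface = 2πrL = 16.31 m² (ratio π).
(1−a)S·A_cross = εσ·A_surf·T⁴  ⇒  T⁴ = (1−a)S/(πσ).
T⁴ = 0.350·8820/(π·5.67×10⁻⁸) = 1.733×10¹⁰ K⁴.
T = (1.733×10¹⁰)^(1/4).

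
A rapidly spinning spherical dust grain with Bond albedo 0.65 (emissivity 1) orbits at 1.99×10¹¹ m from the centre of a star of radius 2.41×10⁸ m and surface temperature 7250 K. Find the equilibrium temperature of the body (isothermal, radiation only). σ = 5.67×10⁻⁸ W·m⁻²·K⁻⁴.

T ≈ 137 K

The star's surface emits σT_*⁴; at distance d the flux is S = σT_*⁴(R_*/d)².
S = 5.67×10⁻⁸·(7250)⁴·(2.41×10⁸/1.99×10¹¹)² = 229.8 W/m².
For an isothermal sphere T⁴ = (1−a)S/(4σ) = 3.546×10⁸ K⁴.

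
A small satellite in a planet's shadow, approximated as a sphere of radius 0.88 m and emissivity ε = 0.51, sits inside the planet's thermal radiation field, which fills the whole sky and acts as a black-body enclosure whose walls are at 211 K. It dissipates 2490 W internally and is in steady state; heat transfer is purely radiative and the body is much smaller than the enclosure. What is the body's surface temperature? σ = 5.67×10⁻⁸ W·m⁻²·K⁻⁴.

For a small grey body in a large enclosure, net radiated power = εσA(T⁴ − T_w⁴).
Steady state: P = εσA(T⁴ − T_w⁴) with A = 4πr² = 9.731 m².
T⁴ = P/(εσA) + T_w⁴ = 2490/(0.51·5.67×10⁻⁸·9.731) + (211)⁴
    = 8.849×10⁹ + 1.982×10⁹ = 1.083×10¹⁰ K⁴.

T ≈ 323 K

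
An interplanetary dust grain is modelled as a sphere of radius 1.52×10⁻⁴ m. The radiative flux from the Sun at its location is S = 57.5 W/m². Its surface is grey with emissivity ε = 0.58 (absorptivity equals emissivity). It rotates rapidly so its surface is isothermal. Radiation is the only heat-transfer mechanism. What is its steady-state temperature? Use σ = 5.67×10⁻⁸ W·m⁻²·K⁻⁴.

T ≈ 126 K

At equilibrium, absorbed power = emitted power.
Absorbing cross-section = πr² = 7.258×10⁻⁸ m²; emitting surface = 4πr² = 2.903×10⁻⁷ m² (ratio 4).
εS·A_cross = εσ·A_surf·T⁴  ⇒  T⁴ = S/(4σ)   (ε cancels).
T⁴ = 57.5/(4·5.67×10⁻⁸) = 2.535×10⁸ K⁴.
T = (2.535×10⁸)^(1/4).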